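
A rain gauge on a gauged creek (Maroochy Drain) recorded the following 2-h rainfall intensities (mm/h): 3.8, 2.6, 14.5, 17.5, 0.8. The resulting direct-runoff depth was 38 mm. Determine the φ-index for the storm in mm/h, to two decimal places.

Only the 2 blocks with intensity above φ contribute runoff: 14.5, 17.5 mm/h.
Σ(I−φ)·Δt = d  ⇒  (14.5+17.5 − 2φ)·2 = 38
φ = (32.00 − 38/2) / 2 = 6.50 mm/h.

φ ≈ 6.50 mm/h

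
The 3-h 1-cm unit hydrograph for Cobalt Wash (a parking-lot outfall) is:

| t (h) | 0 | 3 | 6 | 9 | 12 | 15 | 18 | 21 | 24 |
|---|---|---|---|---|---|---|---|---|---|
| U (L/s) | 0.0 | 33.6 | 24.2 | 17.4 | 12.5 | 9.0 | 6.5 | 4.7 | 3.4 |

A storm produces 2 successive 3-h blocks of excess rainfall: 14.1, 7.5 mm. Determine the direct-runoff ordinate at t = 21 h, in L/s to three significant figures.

By discrete convolution, Q_j = Σ (P_i / 10 mm) · U_{j−i}.
At t = 21 h (j=7): Q = (14.1/10)·4.7 + (7.5/10)·6.5 = 11.5 L/s.

Q ≈ 11.5 L/s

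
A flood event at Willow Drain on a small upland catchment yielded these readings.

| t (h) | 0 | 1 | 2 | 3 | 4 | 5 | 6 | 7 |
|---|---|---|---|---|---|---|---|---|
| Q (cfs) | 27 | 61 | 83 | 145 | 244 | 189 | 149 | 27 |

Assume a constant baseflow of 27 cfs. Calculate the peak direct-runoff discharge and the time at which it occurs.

Subtracting baseflow gives direct-runoff ordinates: 0.0, 34.0, 56.0, 118.0, 217.0, 162.0, 122.0, 0.0 cfs.
The maximum is 217.0 cfs, occurring at the reading for t = 4 h.

Q_p = 217.0 cfs at t = 4 h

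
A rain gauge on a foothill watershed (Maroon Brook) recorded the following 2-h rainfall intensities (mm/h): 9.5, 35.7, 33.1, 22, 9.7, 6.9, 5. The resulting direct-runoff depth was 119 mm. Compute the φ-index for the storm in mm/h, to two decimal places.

φ ≈ 10.43 mm/h

Only the 3 blocks with intensity above φ contribute runoff: 35.7, 33.1, 22 mm/h.
Σ(I−φ)·Δt = d  ⇒  (35.7+33.1+22 − 3φ)·2 = 119
φ = (90.80 − 119/2) / 3 = 10.43 mm/h.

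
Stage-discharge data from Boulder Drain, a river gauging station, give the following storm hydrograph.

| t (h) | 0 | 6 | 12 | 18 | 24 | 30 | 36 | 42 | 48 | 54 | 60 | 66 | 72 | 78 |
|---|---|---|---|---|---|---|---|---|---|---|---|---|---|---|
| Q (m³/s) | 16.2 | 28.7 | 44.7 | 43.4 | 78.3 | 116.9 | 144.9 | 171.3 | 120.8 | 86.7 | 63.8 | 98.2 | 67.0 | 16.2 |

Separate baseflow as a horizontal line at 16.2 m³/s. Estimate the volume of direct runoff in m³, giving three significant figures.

V ≈ 1.88 × 10^7 m³

Direct-runoff ordinates (Q − Q_b): 0.0, 12.5, 28.5, 27.2, 62.1, 100.7, 128.7, 155.1, 104.6, 70.5, 47.6, 82.0, 50.8, 0.0 m³/s.
ΣQ_DR = 870.3 m³/s.
With Δt = 6 h = 21600 s, V = ΣQ_DR · Δt = 870.3 × 21600 = 1.88 × 10^7 m³.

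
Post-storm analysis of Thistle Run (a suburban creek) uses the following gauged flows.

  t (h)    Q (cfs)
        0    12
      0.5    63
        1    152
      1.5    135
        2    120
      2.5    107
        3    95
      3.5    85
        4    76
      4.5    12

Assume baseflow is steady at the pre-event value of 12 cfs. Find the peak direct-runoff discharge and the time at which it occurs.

Subtracting baseflow gives direct-runoff ordinates: 0.0, 51.0, 140.0, 123.0, 108.0, 95.0, 83.0, 73.0, 64.0, 0.0 cfs.
The maximum is 140.0 cfs, occurring at the reading for t = 1 h.

Q_p = 140.0 cfs at t = 1 h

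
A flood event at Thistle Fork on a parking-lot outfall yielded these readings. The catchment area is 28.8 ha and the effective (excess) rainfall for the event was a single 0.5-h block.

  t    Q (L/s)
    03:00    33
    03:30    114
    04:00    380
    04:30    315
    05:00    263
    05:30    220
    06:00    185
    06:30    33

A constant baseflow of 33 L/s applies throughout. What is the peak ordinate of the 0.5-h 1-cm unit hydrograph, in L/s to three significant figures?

Direct runoff: 0.0, 81.0, 347.0, 282.0, 230.0, 187.0, 152.0, 0.0 L/s; ΣQ_DR = 1279 L/s, peak = 347.0 L/s.
Runoff depth d = ΣQ_DR·Δt / A = 1279 × 1800 / (28.8 ha) = 7.994 mm.
The 1-cm UH is the DRH scaled by (10 mm)/d, so U_p = 347.0 × 10/7.994 = 434 L/s.

U_p ≈ 434 L/s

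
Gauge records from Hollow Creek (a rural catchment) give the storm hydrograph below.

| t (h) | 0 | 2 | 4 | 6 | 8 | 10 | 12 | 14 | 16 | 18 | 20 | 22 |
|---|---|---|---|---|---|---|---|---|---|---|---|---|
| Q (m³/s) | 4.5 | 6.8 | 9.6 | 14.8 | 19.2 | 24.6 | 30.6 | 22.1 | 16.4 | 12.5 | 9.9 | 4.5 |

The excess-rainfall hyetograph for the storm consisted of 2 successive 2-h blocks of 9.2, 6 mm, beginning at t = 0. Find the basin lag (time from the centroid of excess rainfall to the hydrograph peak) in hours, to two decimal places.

t_L ≈ 10.21 h

Centroid of excess rainfall: t_c = Σ P_i·t̄_i / ΣP_i = 1.7895 h (block centres at 1, 3 h).
Hydrograph peak occurs at t = 12 h, so basin lag t_L = 12 − 1.7895 = 10.21 h.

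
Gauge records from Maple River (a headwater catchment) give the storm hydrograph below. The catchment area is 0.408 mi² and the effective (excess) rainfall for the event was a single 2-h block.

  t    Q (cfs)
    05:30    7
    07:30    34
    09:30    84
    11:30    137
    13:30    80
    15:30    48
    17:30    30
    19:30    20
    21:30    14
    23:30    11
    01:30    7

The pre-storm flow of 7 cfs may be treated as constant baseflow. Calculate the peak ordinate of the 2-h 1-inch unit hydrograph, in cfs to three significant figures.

Direct runoff: 0.0, 27.0, 77.0, 130.0, 73.0, 41.0, 23.0, 13.0, 7.0, 4.0, 0.0 cfs; ΣQ_DR = 395.0 cfs, peak = 130.0 cfs.
Runoff depth d = ΣQ_DR·Δt / A = 395.0 × 7200 / (0.408 mi²) = 3.000 in.
The 1-inch UH is the DRH scaled by (1 in)/d, so U_p = 130.0 × 1/3.000 = 43.3 cfs.

U_p ≈ 43.3 cfs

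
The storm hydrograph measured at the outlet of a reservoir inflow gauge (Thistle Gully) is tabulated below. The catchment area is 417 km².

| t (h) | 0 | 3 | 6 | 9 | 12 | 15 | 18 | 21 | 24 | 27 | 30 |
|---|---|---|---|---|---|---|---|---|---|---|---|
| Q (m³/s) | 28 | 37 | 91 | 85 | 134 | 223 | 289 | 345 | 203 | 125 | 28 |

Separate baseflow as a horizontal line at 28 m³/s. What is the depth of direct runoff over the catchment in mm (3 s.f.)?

Direct runoff: 0.0, 9.0, 63.0, 57.0, 106.0, 195.0, 261.0, 317.0, 175.0, 97.0, 0.0 m³/s; ΣQ_DR = 1280 m³/s.
V = ΣQ_DR · Δt = 1280 × 10800 s = 1.382 × 10^7 m³.
Over A = 417 km², depth = V / A = 33.2 mm.

d ≈ 33.2 mm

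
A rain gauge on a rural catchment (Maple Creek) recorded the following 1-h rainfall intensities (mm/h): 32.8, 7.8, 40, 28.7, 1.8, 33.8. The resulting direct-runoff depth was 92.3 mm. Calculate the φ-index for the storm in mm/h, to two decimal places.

Only the 4 blocks with intensity above φ contribute runoff: 32.8, 40, 28.7, 33.8 mm/h.
Σ(I−φ)·Δt = d  ⇒  (32.8+40+28.7+33.8 − 4φ)·1 = 92.3
φ = (135.3 − 92.3/1) / 4 = 10.75 mm/h.

φ ≈ 10.75 mm/h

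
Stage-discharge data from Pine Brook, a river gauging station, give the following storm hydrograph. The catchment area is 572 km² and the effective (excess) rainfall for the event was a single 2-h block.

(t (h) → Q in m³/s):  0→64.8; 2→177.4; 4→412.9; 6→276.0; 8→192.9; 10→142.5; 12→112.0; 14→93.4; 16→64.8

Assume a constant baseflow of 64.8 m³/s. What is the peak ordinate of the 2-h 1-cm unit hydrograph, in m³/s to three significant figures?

Direct runoff: 0.0, 112.6, 348.1, 211.2, 128.1, 77.7, 47.2, 28.6, 0.0 m³/s; ΣQ_DR = 953.5 m³/s, peak = 348.1 m³/s.
Runoff depth d = ΣQ_DR·Δt / A = 953.5 × 7200 / (572 km²) = 12.00 mm.
The 1-cm UH is the DRH scaled by (10 mm)/d, so U_p = 348.1 × 10/12.00 = 290 m³/s.

U_p ≈ 290 m³/s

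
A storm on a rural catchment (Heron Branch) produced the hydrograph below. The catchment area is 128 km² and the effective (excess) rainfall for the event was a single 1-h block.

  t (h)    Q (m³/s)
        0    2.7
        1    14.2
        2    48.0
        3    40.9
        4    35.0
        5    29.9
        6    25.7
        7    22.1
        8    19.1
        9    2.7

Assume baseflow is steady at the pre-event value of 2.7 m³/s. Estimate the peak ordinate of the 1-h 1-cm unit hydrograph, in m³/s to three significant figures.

Direct runoff: 0.0, 11.5, 45.3, 38.2, 32.3, 27.2, 23.0, 19.4, 16.4, 0.0 m³/s; ΣQ_DR = 213.3 m³/s, peak = 45.3 m³/s.
Runoff depth d = ΣQ_DR·Δt / A = 213.3 × 3600 / (128 km²) = 5.999 mm.
The 1-cm UH is the DRH scaled by (10 mm)/d, so U_p = 45.3 × 10/5.999 = 75.5 m³/s.

U_p ≈ 75.5 m³/s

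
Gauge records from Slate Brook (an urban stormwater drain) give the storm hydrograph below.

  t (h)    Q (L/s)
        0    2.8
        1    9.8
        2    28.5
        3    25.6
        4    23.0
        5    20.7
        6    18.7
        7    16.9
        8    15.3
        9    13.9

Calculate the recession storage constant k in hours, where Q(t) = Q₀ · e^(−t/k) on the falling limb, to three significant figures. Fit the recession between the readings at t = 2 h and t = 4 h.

On the falling limb, Q drops from 28.5 to 23.0 L/s between t = 2 h and t = 4 h (Δt = 2 h).
k = −Δt / ln(Q₂/Q₁) = −2 / ln(23.0/28.5) = 9.33 h.

k ≈ 9.33 h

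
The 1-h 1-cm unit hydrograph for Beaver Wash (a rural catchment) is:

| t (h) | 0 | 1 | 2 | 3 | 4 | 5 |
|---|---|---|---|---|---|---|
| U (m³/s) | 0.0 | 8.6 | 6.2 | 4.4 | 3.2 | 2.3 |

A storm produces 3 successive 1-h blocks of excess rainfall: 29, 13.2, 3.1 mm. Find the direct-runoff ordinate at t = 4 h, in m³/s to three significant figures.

By discrete convolution, Q_j = Σ (P_i / 10 mm) · U_{j−i}.
At t = 4 h (j=4): Q = (29/10)·3.2 + (13.2/10)·4.4 + (3.1/10)·6.2 = 17.0 m³/s.

Q ≈ 17.0 m³/s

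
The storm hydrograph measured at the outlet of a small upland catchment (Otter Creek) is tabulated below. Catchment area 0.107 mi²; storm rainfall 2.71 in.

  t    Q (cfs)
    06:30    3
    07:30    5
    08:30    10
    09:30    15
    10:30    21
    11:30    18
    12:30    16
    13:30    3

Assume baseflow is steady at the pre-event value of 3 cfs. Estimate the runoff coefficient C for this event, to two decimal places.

ΣQ_DR = 67.00 cfs; V = ΣQ_DR·Δt = 2.412 × 10^5 ft³.
Runoff depth d = V / A = 0.9703 in.
C = d / P = 0.9703 / 2.71 = 0.36.

C ≈ 0.36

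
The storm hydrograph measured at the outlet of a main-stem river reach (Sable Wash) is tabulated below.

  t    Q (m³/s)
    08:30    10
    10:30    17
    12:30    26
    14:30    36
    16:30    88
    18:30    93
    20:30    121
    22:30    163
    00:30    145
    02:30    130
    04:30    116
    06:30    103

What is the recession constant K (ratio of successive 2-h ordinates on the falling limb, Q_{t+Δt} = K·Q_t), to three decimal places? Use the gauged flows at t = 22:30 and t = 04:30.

K ≈ 0.893

Using the recession-limb readings at t = 22:30 and t = 04:30: Q falls from 163 to 116 m³/s over 3 intervals.
K = (Q₂/Q₁)^(1/3) = (116/163)^(1/3) = 0.893.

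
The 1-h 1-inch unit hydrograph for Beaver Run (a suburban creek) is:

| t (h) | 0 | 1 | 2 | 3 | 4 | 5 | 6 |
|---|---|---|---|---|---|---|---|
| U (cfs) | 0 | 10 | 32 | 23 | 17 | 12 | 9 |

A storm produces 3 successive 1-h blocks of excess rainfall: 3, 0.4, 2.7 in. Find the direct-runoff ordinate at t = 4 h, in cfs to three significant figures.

Q ≈ 147 cfs

By discrete convolution, Q_j = Σ (P_i / 1 in) · U_{j−i}.
At t = 4 h (j=4): Q = (3/1)·17 + (0.4/1)·23 + (2.7/1)·32 = 147 cfs.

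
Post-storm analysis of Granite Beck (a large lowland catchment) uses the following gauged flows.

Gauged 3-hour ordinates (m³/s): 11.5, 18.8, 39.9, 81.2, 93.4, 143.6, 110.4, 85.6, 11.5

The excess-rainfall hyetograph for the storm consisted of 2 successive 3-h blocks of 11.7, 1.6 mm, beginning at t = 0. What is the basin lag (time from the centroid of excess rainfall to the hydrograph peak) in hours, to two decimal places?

t_L ≈ 13.14 h

Centroid of excess rainfall: t_c = Σ P_i·t̄_i / ΣP_i = 1.8609 h (block centres at 1.5, 4.5 h).
Hydrograph peak occurs at t = 15 h, so basin lag t_L = 15 − 1.8609 = 13.14 h.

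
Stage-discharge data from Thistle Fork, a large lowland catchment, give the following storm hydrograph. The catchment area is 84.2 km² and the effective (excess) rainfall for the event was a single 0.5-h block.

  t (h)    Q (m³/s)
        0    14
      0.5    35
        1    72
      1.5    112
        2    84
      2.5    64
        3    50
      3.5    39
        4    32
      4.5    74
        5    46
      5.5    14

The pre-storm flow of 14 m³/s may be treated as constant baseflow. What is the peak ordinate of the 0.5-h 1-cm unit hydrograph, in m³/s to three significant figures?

Direct runoff: 0.0, 21.0, 58.0, 98.0, 70.0, 50.0, 36.0, 25.0, 18.0, 60.0, 32.0, 0.0 m³/s; ΣQ_DR = 468.0 m³/s, peak = 98.0 m³/s.
Runoff depth d = ΣQ_DR·Δt / A = 468.0 × 1800 / (84.2 km²) = 10.00 mm.
The 1-cm UH is the DRH scaled by (10 mm)/d, so U_p = 98.0 × 10/10.00 = 98.0 m³/s.

U_p ≈ 98.0 m³/s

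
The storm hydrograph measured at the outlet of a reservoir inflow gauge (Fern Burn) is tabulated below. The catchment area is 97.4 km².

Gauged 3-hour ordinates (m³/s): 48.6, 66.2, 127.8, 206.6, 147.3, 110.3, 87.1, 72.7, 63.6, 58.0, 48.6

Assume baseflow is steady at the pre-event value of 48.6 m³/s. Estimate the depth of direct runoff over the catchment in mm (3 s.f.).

Direct runoff: 0.0, 17.6, 79.2, 158.0, 98.7, 61.7, 38.5, 24.1, 15.0, 9.4, 0.0 m³/s; ΣQ_DR = 502.2 m³/s.
V = ΣQ_DR · Δt = 502.2 × 10800 s = 5.424 × 10^6 m³.
Over A = 97.4 km², depth = V / A = 55.7 mm.

d ≈ 55.7 mm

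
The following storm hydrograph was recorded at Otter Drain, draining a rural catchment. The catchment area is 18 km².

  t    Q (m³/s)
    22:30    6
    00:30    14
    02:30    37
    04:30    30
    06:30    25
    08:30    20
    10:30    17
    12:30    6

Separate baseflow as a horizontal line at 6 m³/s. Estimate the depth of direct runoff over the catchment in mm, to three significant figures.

d ≈ 42.8 mm

Direct runoff: 0.0, 8.0, 31.0, 24.0, 19.0, 14.0, 11.0, 0.0 m³/s; ΣQ_DR = 107.0 m³/s.
V = ΣQ_DR · Δt = 107.0 × 7200 s = 7.704 × 10^5 m³.
Over A = 18 km², depth = V / A = 42.8 mm.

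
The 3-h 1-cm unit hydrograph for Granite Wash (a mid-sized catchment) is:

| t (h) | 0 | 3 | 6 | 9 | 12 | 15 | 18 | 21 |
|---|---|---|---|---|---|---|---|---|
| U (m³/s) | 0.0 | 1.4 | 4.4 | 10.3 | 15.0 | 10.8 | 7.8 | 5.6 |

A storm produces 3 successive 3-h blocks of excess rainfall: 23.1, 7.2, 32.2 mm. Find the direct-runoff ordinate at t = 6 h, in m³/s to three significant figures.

Q ≈ 11.2 m³/s

By discrete convolution, Q_j = Σ (P_i / 10 mm) · U_{j−i}.
At t = 6 h (j=2): Q = (23.1/10)·4.4 + (7.2/10)·1.4 + (32.2/10)·0.0 = 11.2 m³/s.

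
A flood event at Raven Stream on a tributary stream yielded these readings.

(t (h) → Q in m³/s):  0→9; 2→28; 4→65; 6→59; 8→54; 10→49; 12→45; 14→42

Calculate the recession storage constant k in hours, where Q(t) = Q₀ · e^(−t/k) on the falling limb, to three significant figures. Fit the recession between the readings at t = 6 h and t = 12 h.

On the falling limb, Q drops from 59 to 45 m³/s between t = 6 h and t = 12 h (Δt = 6 h).
k = −Δt / ln(Q₂/Q₁) = −6 / ln(45/59) = 22.2 h.

k ≈ 22.2 h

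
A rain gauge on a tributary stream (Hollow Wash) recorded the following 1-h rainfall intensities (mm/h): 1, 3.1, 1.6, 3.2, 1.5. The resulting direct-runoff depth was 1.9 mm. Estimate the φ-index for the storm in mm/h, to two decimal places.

Only the 2 blocks with intensity above φ contribute runoff: 3.1, 3.2 mm/h.
Σ(I−φ)·Δt = d  ⇒  (3.1+3.2 − 2φ)·1 = 1.9
φ = (6.300 − 1.9/1) / 2 = 2.20 mm/h.

φ ≈ 2.20 mm/h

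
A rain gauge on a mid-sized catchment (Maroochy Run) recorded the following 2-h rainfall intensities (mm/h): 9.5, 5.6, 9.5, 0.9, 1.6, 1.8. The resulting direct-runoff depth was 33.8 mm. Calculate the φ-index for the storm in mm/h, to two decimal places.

φ ≈ 2.57 mm/h

Only the 3 blocks with intensity above φ contribute runoff: 9.5, 5.6, 9.5 mm/h.
Σ(I−φ)·Δt = d  ⇒  (9.5+5.6+9.5 − 3φ)·2 = 33.8
φ = (24.60 − 33.8/2) / 3 = 2.57 mm/h.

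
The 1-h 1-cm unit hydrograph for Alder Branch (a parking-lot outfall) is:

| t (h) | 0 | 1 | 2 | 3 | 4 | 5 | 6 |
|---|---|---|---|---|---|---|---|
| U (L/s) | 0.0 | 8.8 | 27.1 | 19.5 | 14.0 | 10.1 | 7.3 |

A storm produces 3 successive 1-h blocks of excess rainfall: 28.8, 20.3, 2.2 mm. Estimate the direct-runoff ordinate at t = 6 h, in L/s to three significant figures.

Q ≈ 44.6 L/s

By discrete convolution, Q_j = Σ (P_i / 10 mm) · U_{j−i}.
At t = 6 h (j=6): Q = (28.8/10)·7.3 + (20.3/10)·10.1 + (2.2/10)·14.0 = 44.6 L/s.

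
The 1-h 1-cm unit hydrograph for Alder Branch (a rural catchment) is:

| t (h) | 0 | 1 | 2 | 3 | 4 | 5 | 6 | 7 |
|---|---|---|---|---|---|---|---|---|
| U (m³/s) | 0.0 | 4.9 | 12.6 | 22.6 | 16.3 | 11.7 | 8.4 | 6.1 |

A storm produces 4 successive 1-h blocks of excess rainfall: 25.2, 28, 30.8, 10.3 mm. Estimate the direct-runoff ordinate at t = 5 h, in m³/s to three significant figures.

Q ≈ 158 m³/s

By discrete convolution, Q_j = Σ (P_i / 10 mm) · U_{j−i}.
At t = 5 h (j=5): Q = (25.2/10)·11.7 + (28/10)·16.3 + (30.8/10)·22.6 + (10.3/10)·12.6 = 158 m³/s.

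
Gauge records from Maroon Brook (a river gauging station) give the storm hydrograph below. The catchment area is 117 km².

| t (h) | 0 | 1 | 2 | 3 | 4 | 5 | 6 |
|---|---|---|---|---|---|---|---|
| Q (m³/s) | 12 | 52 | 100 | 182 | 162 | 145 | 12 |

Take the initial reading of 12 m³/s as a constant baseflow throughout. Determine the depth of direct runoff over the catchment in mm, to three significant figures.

Direct runoff: 0.0, 40.0, 88.0, 170.0, 150.0, 133.0, 0.0 m³/s; ΣQ_DR = 581.0 m³/s.
V = ΣQ_DR · Δt = 581.0 × 3600 s = 2.092 × 10^6 m³.
Over A = 117 km², depth = V / A = 17.9 mm.

d ≈ 17.9 mm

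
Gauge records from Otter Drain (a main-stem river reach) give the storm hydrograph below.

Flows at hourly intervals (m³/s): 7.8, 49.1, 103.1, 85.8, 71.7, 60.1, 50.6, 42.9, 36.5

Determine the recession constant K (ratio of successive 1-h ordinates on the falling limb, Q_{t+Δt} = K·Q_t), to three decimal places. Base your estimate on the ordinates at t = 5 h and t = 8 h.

Using the recession-limb readings at t = 5 h and t = 8 h: Q falls from 60.1 to 36.5 m³/s over 3 intervals.
K = (Q₂/Q₁)^(1/3) = (36.5/60.1)^(1/3) = 0.847.

K ≈ 0.847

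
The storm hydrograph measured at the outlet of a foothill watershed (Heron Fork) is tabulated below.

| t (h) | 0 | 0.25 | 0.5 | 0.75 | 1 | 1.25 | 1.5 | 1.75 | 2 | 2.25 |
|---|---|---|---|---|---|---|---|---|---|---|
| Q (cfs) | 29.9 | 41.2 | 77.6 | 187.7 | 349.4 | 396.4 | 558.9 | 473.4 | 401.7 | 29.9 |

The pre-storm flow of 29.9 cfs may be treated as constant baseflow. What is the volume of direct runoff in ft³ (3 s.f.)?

Direct-runoff ordinates (Q − Q_b): 0.0, 11.3, 47.7, 157.8, 319.5, 366.5, 529.0, 443.5, 371.8, 0.0 cfs.
ΣQ_DR = 2247 cfs.
With Δt = 0.25 h = 900 s, V = ΣQ_DR · Δt = 2247 × 900 = 2.02 × 10^6 ft³.

V ≈ 2.02 × 10^6 ft³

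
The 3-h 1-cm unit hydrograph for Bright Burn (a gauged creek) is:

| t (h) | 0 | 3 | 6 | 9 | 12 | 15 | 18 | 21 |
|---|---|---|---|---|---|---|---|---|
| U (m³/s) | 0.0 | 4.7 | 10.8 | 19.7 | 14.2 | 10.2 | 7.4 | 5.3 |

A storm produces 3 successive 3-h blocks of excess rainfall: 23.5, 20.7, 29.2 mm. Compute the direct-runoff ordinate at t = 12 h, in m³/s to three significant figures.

By discrete convolution, Q_j = Σ (P_i / 10 mm) · U_{j−i}.
At t = 12 h (j=4): Q = (23.5/10)·14.2 + (20.7/10)·19.7 + (29.2/10)·10.8 = 106 m³/s.

Q ≈ 106 m³/s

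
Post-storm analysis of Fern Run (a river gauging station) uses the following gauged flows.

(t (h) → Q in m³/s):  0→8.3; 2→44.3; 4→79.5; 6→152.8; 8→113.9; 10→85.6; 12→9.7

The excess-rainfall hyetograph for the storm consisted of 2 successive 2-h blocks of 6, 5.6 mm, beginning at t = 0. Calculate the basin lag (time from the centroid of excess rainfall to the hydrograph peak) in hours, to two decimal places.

t_L ≈ 4.03 h

Centroid of excess rainfall: t_c = Σ P_i·t̄_i / ΣP_i = 1.9655 h (block centres at 1, 3 h).
Hydrograph peak occurs at t = 6 h, so basin lag t_L = 6 − 1.9655 = 4.03 h.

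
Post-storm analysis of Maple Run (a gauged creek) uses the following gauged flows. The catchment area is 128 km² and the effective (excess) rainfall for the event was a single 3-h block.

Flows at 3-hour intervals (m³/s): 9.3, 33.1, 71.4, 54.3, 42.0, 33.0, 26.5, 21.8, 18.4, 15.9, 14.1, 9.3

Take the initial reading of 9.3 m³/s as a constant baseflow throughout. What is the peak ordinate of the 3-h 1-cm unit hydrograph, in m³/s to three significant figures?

Direct runoff: 0.0, 23.8, 62.1, 45.0, 32.7, 23.7, 17.2, 12.5, 9.1, 6.6, 4.8, 0.0 m³/s; ΣQ_DR = 237.5 m³/s, peak = 62.1 m³/s.
Runoff depth d = ΣQ_DR·Δt / A = 237.5 × 10800 / (128 km²) = 20.04 mm.
The 1-cm UH is the DRH scaled by (10 mm)/d, so U_p = 62.1 × 10/20.04 = 31.0 m³/s.

U_p ≈ 31.0 m³/s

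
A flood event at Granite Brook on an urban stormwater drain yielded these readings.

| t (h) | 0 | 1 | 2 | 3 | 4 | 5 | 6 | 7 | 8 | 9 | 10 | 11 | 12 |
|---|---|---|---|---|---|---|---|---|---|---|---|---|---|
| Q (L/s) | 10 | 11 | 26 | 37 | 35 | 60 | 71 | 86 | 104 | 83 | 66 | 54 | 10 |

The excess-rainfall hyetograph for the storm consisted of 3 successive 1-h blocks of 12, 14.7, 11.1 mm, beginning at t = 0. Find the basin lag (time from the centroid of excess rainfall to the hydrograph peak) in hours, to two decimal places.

t_L ≈ 6.52 h

Centroid of excess rainfall: t_c = Σ P_i·t̄_i / ΣP_i = 1.4762 h (block centres at 0.5, 1.5, 2.5 h).
Hydrograph peak occurs at t = 8 h, so basin lag t_L = 8 − 1.4762 = 6.52 h.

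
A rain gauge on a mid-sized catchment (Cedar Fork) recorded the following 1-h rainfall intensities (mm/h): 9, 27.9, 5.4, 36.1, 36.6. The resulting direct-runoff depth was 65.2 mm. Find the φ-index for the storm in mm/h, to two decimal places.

φ ≈ 11.80 mm/h

Only the 3 blocks with intensity above φ contribute runoff: 27.9, 36.1, 36.6 mm/h.
Σ(I−φ)·Δt = d  ⇒  (27.9+36.1+36.6 − 3φ)·1 = 65.2
φ = (100.6 − 65.2/1) / 3 = 11.80 mm/h.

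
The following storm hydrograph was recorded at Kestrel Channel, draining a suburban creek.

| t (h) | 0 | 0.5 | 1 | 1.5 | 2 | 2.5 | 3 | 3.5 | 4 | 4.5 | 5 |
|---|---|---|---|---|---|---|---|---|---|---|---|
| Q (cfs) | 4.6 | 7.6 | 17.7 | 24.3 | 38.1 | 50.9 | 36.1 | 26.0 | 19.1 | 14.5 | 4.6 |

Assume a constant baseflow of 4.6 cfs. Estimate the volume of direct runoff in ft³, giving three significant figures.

V ≈ 3.47 × 10^5 ft³

Direct-runoff ordinates (Q − Q_b): 0.0, 3.0, 13.1, 19.7, 33.5, 46.3, 31.5, 21.4, 14.5, 9.9, 0.0 cfs.
ΣQ_DR = 192.9 cfs.
With Δt = 0.5 h = 1800 s, V = ΣQ_DR · Δt = 192.9 × 1800 = 3.47 × 10^5 ft³.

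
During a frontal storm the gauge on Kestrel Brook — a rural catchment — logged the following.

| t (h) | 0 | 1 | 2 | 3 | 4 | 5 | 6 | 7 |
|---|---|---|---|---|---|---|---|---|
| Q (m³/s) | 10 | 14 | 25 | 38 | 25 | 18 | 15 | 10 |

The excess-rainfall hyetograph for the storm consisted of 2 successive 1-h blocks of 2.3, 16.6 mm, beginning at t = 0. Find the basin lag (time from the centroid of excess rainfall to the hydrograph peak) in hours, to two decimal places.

t_L ≈ 1.62 h

Centroid of excess rainfall: t_c = Σ P_i·t̄_i / ΣP_i = 1.3783 h (block centres at 0.5, 1.5 h).
Hydrograph peak occurs at t = 3 h, so basin lag t_L = 3 − 1.3783 = 1.62 h.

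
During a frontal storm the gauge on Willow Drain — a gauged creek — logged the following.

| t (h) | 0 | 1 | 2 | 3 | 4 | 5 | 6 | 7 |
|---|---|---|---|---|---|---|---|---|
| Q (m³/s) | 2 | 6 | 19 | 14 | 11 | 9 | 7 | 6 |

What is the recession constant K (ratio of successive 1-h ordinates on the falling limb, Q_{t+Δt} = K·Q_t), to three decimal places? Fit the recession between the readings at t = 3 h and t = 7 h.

Using the recession-limb readings at t = 3 h and t = 7 h: Q falls from 14 to 6 m³/s over 4 intervals.
K = (Q₂/Q₁)^(1/4) = (6/14)^(1/4) = 0.809.

K ≈ 0.809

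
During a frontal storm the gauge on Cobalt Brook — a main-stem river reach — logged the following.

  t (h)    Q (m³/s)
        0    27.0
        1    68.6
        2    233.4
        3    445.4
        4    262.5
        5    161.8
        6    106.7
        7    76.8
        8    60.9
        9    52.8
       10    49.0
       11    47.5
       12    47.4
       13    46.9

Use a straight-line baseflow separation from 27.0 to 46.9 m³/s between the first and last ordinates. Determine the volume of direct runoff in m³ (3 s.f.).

V ≈ 4.21 × 10^6 m³

Direct-runoff ordinates (Q − Q_b): 0.00, 40.07, 203.34, 413.81, 229.38, 127.15, 70.52, 39.08, 21.65, 12.02, 6.69, 3.66, 2.03, 0.00 m³/s.
ΣQ_DR = 1169 m³/s.
With Δt = 1 h = 3600 s, V = ΣQ_DR · Δt = 1169 × 3600 = 4.21 × 10^6 m³.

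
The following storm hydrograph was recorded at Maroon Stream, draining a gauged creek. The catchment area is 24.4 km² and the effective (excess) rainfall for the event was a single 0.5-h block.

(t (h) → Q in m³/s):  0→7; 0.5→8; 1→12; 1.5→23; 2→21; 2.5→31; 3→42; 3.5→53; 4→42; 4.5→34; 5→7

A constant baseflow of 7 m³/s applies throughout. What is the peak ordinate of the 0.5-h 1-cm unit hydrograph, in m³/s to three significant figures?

U_p ≈ 30.7 m³/s

Direct runoff: 0.0, 1.0, 5.0, 16.0, 14.0, 24.0, 35.0, 46.0, 35.0, 27.0, 0.0 m³/s; ΣQ_DR = 203.0 m³/s, peak = 46.0 m³/s.
Runoff depth d = ΣQ_DR·Δt / A = 203.0 × 1800 / (24.4 km²) = 14.98 mm.
The 1-cm UH is the DRH scaled by (10 mm)/d, so U_p = 46.0 × 10/14.98 = 30.7 m³/s.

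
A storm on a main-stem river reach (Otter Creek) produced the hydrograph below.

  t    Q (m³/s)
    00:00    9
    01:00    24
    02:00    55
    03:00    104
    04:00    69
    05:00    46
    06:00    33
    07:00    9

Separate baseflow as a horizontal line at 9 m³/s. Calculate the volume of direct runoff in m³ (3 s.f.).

V ≈ 9.97 × 10^5 m³

Direct-runoff ordinates (Q − Q_b): 0.0, 15.0, 46.0, 95.0, 60.0, 37.0, 24.0, 0.0 m³/s.
ΣQ_DR = 277.0 m³/s.
With Δt = 1 h = 3600 s, V = ΣQ_DR · Δt = 277.0 × 3600 = 9.97 × 10^5 m³.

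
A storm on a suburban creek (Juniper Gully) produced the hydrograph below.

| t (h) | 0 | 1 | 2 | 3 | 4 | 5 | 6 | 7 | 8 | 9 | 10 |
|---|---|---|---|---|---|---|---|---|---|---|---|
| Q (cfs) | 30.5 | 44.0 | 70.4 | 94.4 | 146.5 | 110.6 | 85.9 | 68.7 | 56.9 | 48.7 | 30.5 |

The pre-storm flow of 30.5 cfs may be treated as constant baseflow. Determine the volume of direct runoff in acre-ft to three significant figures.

V ≈ 37.3 acre-ft

Direct-runoff ordinates (Q − Q_b): 0.0, 13.5, 39.9, 63.9, 116.0, 80.1, 55.4, 38.2, 26.4, 18.2, 0.0 cfs.
ΣQ_DR = 451.6 cfs.
With Δt = 1 h = 3600 s, V = ΣQ_DR · Δt = 451.6 × 3600 = 1.63 × 10^6 ft³ = 37.3 acre-ft.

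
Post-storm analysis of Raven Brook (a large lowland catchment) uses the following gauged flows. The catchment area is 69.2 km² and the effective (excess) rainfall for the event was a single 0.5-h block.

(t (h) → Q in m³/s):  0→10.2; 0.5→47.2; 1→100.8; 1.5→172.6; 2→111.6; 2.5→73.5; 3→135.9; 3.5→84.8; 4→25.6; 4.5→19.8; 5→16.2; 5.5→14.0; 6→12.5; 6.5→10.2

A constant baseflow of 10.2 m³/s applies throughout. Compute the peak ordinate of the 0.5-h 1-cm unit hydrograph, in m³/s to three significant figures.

U_p ≈ 90.2 m³/s

Direct runoff: 0.0, 37.0, 90.6, 162.4, 101.4, 63.3, 125.7, 74.6, 15.4, 9.6, 6.0, 3.8, 2.3, 0.0 m³/s; ΣQ_DR = 692.1 m³/s, peak = 162.4 m³/s.
Runoff depth d = ΣQ_DR·Δt / A = 692.1 × 1800 / (69.2 km²) = 18.00 mm.
The 1-cm UH is the DRH scaled by (10 mm)/d, so U_p = 162.4 × 10/18.00 = 90.2 m³/s.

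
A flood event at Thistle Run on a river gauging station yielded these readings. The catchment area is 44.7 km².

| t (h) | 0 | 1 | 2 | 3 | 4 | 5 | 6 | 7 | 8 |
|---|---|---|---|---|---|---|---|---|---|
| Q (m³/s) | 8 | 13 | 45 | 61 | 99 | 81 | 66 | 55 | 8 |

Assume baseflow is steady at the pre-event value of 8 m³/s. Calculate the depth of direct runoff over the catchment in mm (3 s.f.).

Direct runoff: 0.0, 5.0, 37.0, 53.0, 91.0, 73.0, 58.0, 47.0, 0.0 m³/s; ΣQ_DR = 364.0 m³/s.
V = ΣQ_DR · Δt = 364.0 × 3600 s = 1.310 × 10^6 m³.
Over A = 44.7 km², depth = V / A = 29.3 mm.

d ≈ 29.3 mm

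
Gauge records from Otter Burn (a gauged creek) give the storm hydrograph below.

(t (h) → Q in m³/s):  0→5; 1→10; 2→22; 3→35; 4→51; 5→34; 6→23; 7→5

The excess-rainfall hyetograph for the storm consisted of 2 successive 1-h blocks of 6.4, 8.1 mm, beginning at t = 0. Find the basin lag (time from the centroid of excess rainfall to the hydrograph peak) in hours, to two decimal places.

Centroid of excess rainfall: t_c = Σ P_i·t̄_i / ΣP_i = 1.0586 h (block centres at 0.5, 1.5 h).
Hydrograph peak occurs at t = 4 h, so basin lag t_L = 4 − 1.0586 = 2.94 h.

t_L ≈ 2.94 h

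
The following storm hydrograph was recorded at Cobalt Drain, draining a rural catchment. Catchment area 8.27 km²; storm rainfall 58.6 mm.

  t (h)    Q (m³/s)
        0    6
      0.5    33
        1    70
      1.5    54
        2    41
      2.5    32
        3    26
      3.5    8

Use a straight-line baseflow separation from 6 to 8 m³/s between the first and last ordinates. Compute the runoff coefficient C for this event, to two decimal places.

ΣQ_DR = 214.0 m³/s; V = ΣQ_DR·Δt = 3.852 × 10^5 m³.
Runoff depth d = V / A = 46.58 mm.
C = d / P = 46.58 / 58.6 = 0.79.

C ≈ 0.79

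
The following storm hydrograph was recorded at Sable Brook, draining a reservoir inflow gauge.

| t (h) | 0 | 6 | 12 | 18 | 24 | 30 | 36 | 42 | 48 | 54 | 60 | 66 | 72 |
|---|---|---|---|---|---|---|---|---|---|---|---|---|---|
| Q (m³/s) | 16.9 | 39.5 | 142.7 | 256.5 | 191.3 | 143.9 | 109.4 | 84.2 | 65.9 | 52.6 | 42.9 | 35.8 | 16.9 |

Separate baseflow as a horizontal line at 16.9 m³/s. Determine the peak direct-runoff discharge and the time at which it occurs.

Q_p = 239.6 m³/s at t = 18 h

Subtracting baseflow gives direct-runoff ordinates: 0.0, 22.6, 125.8, 239.6, 174.4, 127.0, 92.5, 67.3, 49.0, 35.7, 26.0, 18.9, 0.0 m³/s.
The maximum is 239.6 m³/s, occurring at the reading for t = 18 h.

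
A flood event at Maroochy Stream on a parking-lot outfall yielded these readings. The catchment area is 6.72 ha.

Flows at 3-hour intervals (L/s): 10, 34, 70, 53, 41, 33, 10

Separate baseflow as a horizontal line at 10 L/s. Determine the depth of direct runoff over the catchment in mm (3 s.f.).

d ≈ 29.1 mm

Direct runoff: 0.0, 24.0, 60.0, 43.0, 31.0, 23.0, 0.0 L/s; ΣQ_DR = 181.0 L/s.
V = ΣQ_DR · Δt = 181.0 × 10800 s = 1.955 × 10^6 L.
Over A = 6.72 ha, depth = V / A = 29.1 mm.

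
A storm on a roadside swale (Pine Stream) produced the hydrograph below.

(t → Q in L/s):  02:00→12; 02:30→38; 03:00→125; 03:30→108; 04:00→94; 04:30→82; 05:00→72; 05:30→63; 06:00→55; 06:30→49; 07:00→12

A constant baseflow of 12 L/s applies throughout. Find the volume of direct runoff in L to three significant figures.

Direct-runoff ordinates (Q − Q_b): 0.0, 26.0, 113.0, 96.0, 82.0, 70.0, 60.0, 51.0, 43.0, 37.0, 0.0 L/s.
ΣQ_DR = 578.0 L/s.
With Δt = 0.5 h = 1800 s, V = ΣQ_DR · Δt = 578.0 × 1800 = 1.04 × 10^6 L.

V ≈ 1.04 × 10^6 L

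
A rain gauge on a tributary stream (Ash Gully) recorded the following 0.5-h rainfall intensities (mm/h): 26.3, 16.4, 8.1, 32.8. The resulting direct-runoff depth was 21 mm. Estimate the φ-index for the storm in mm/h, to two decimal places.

φ ≈ 11.17 mm/h

Only the 3 blocks with intensity above φ contribute runoff: 26.3, 16.4, 32.8 mm/h.
Σ(I−φ)·Δt = d  ⇒  (26.3+16.4+32.8 − 3φ)·0.5 = 21
φ = (75.50 − 21/0.5) / 3 = 11.17 mm/h.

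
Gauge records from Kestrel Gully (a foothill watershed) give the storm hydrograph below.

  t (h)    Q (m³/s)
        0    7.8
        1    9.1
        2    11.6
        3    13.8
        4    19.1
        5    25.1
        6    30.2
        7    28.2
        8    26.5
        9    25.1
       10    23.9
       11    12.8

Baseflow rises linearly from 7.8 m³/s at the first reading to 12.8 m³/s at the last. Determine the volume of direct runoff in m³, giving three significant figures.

V ≈ 3.95 × 10^5 m³

Direct-runoff ordinates (Q − Q_b): 0.00, 0.85, 2.89, 4.64, 9.48, 15.03, 19.67, 17.22, 15.06, 13.21, 11.55, 0.00 m³/s.
ΣQ_DR = 109.6 m³/s.
With Δt = 1 h = 3600 s, V = ΣQ_DR · Δt = 109.6 × 3600 = 3.95 × 10^5 m³.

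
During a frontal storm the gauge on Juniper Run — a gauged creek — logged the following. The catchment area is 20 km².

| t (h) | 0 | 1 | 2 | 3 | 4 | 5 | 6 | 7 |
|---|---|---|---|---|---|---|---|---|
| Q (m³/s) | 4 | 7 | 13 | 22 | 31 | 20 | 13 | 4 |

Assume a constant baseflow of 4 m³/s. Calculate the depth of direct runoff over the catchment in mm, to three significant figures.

d ≈ 14.8 mm

Direct runoff: 0.0, 3.0, 9.0, 18.0, 27.0, 16.0, 9.0, 0.0 m³/s; ΣQ_DR = 82.00 m³/s.
V = ΣQ_DR · Δt = 82.00 × 3600 s = 2.952 × 10^5 m³.
Over A = 20 km², depth = V / A = 14.8 mm.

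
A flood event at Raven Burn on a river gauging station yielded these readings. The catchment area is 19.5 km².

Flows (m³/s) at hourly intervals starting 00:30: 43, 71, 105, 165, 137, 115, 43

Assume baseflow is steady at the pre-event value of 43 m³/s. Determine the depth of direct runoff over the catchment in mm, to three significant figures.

d ≈ 69.8 mm

Direct runoff: 0.0, 28.0, 62.0, 122.0, 94.0, 72.0, 0.0 m³/s; ΣQ_DR = 378.0 m³/s.
V = ΣQ_DR · Δt = 378.0 × 3600 s = 1.361 × 10^6 m³.
Over A = 19.5 km², depth = V / A = 69.8 mm.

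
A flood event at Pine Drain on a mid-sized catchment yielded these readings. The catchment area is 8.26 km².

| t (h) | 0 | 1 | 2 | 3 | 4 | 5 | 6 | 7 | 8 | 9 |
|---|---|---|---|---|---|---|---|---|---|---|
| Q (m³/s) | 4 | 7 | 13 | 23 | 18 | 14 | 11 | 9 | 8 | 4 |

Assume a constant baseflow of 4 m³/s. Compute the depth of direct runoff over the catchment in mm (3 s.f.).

Direct runoff: 0.0, 3.0, 9.0, 19.0, 14.0, 10.0, 7.0, 5.0, 4.0, 0.0 m³/s; ΣQ_DR = 71.00 m³/s.
V = ΣQ_DR · Δt = 71.00 × 3600 s = 2.556 × 10^5 m³.
Over A = 8.26 km², depth = V / A = 30.9 mm.

d ≈ 30.9 mm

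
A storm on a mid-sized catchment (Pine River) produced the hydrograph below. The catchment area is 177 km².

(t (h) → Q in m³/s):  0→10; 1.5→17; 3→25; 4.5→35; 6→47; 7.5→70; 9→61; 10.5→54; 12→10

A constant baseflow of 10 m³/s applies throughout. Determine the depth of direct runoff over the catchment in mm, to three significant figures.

Direct runoff: 0.0, 7.0, 15.0, 25.0, 37.0, 60.0, 51.0, 44.0, 0.0 m³/s; ΣQ_DR = 239.0 m³/s.
V = ΣQ_DR · Δt = 239.0 × 5400 s = 1.291 × 10^6 m³.
Over A = 177 km², depth = V / A = 7.29 mm.

d ≈ 7.29 mm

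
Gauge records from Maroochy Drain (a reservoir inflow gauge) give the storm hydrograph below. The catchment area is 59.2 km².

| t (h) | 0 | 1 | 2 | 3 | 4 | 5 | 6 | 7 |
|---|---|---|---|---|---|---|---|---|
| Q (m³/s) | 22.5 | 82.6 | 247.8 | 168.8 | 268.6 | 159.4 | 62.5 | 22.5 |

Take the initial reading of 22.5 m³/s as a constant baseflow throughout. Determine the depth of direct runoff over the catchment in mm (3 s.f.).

Direct runoff: 0.0, 60.1, 225.3, 146.3, 246.1, 136.9, 40.0, 0.0 m³/s; ΣQ_DR = 854.7 m³/s.
V = ΣQ_DR · Δt = 854.7 × 3600 s = 3.077 × 10^6 m³.
Over A = 59.2 km², depth = V / A = 52.0 mm.

d ≈ 52.0 mm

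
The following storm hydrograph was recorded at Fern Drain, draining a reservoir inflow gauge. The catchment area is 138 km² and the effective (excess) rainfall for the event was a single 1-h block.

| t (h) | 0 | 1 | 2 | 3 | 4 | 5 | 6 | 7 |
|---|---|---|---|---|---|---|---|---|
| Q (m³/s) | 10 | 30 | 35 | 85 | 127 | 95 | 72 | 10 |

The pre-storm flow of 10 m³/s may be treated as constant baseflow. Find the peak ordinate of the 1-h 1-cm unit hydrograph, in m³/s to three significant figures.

U_p ≈ 117 m³/s

Direct runoff: 0.0, 20.0, 25.0, 75.0, 117.0, 85.0, 62.0, 0.0 m³/s; ΣQ_DR = 384.0 m³/s, peak = 117.0 m³/s.
Runoff depth d = ΣQ_DR·Δt / A = 384.0 × 3600 / (138 km²) = 10.02 mm.
The 1-cm UH is the DRH scaled by (10 mm)/d, so U_p = 117.0 × 10/10.02 = 117 m³/s.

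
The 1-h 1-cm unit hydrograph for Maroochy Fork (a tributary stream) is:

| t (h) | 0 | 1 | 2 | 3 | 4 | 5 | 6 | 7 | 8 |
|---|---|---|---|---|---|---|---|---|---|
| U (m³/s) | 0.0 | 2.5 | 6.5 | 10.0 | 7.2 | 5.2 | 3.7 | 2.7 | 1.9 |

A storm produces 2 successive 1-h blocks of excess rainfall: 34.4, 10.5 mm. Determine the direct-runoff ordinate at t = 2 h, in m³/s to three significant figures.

By discrete convolution, Q_j = Σ (P_i / 10 mm) · U_{j−i}.
At t = 2 h (j=2): Q = (34.4/10)·6.5 + (10.5/10)·2.5 = 25.0 m³/s.

Q ≈ 25.0 m³/s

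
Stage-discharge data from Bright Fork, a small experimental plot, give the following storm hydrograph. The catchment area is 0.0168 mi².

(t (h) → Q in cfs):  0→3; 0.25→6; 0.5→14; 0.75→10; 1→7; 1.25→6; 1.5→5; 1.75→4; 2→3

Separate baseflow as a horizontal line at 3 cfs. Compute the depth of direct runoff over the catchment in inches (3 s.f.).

d ≈ 0.715 in

Direct runoff: 0.0, 3.0, 11.0, 7.0, 4.0, 3.0, 2.0, 1.0, 0.0 cfs; ΣQ_DR = 31.00 cfs.
V = ΣQ_DR · Δt = 31.00 × 900 s = 27900 ft³.
Over A = 0.0168 mi², depth = V / A = 0.715 in.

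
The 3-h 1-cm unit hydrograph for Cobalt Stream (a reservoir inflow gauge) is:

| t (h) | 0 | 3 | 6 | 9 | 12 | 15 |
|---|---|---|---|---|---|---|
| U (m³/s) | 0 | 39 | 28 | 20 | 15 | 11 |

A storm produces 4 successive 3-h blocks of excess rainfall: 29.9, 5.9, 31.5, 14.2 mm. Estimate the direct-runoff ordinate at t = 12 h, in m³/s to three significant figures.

Q ≈ 200 m³/s

By discrete convolution, Q_j = Σ (P_i / 10 mm) · U_{j−i}.
At t = 12 h (j=4): Q = (29.9/10)·15 + (5.9/10)·20 + (31.5/10)·28 + (14.2/10)·39 = 200 m³/s.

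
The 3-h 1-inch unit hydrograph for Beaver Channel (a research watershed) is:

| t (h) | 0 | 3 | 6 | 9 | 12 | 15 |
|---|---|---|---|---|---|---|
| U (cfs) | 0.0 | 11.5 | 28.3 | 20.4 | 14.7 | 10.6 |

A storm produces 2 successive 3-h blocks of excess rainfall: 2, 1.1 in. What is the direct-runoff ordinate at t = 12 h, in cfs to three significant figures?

By discrete convolution, Q_j = Σ (P_i / 1 in) · U_{j−i}.
At t = 12 h (j=4): Q = (2/1)·14.7 + (1.1/1)·20.4 = 51.8 cfs.

Q ≈ 51.8 cfs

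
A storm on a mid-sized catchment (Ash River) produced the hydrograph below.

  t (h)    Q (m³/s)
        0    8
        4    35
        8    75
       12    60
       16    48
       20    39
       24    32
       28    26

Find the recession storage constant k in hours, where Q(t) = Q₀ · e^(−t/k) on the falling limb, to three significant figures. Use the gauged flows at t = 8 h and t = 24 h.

k ≈ 18.8 h

On the falling limb, Q drops from 75 to 32 m³/s between t = 8 h and t = 24 h (Δt = 16 h).
k = −Δt / ln(Q₂/Q₁) = −16 / ln(32/75) = 18.8 h.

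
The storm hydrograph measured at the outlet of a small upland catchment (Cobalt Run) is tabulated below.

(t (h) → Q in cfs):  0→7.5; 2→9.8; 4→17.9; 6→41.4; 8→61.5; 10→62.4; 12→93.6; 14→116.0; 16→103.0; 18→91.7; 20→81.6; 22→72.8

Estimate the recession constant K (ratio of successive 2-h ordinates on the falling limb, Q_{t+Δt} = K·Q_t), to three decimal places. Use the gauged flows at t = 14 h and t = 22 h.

Using the recession-limb readings at t = 14 h and t = 22 h: Q falls from 116.0 to 72.8 cfs over 4 intervals.
K = (Q₂/Q₁)^(1/4) = (72.8/116.0)^(1/4) = 0.890.

K ≈ 0.890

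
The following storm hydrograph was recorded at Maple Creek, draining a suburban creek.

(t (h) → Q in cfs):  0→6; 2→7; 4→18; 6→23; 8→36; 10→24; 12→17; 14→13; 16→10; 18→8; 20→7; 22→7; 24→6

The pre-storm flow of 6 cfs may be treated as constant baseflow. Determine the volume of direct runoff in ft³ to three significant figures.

V ≈ 7.49 × 10^5 ft³

Direct-runoff ordinates (Q − Q_b): 0.0, 1.0, 12.0, 17.0, 30.0, 18.0, 11.0, 7.0, 4.0, 2.0, 1.0, 1.0, 0.0 cfs.
ΣQ_DR = 104.0 cfs.
With Δt = 2 h = 7200 s, V = ΣQ_DR · Δt = 104.0 × 7200 = 7.49 × 10^5 ft³.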